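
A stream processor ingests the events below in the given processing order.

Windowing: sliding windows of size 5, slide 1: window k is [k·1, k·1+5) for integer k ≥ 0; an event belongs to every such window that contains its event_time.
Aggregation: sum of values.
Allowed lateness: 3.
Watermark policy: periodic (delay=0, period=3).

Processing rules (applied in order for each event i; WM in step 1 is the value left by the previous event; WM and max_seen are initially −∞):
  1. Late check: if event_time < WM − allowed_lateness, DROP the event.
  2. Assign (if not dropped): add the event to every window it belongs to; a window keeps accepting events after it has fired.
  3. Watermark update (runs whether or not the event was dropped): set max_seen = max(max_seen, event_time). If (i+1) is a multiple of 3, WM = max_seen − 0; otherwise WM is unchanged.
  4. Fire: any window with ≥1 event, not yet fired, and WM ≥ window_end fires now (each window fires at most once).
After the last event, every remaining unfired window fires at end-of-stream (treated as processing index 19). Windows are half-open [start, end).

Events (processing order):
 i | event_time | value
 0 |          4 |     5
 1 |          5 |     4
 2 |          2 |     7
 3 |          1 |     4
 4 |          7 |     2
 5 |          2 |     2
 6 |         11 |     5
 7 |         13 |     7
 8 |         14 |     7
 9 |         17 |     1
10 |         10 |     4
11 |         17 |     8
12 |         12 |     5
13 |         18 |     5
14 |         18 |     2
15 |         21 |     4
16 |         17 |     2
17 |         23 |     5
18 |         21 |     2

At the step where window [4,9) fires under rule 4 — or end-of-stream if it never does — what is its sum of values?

i=0 t=4 v=5: → [4,9),[3,8),[2,7),[1,6),[0,5); WM=−∞
i=1 t=5 v=4: → [5,10),[4,9),[3,8),[2,7),[1,6); WM=−∞
i=2 t=2 v=7: → [2,7),[1,6),[0,5); WM=5; [0,5) fires=12
i=3 t=1 v=4: DROP (t<5-3); WM=5
i=4 t=7 v=2: → [7,12),[6,11),[5,10),[4,9),[3,8); WM=5
i=5 t=2 v=2: → [2,7),[1,6),[0,5); WM=7; [1,6) fires=18 [2,7) fires=18
i=6 t=11 v=5: → [11,16),[10,15),[9,14),[8,13),[7,12); WM=7
i=7 t=13 v=7: → [13,18),[12,17),[11,16),[10,15),[9,14); WM=7
i=8 t=14 v=7: → [14,19),[13,18),[12,17),[11,16),[10,15); WM=14; [3,8) fires=11 [4,9) fires=11 [5,10) fires=6 [6,11) fires=2 [7,12) fires=7 [8,13) fires=5 [9,14) fires=12
i=9 t=17 v=1: → [17,22),[16,21),[15,20),[14,19),[13,18); WM=14
i=10 t=10 v=4: DROP (t<14-3); WM=14
i=11 t=17 v=8: → [17,22),[16,21),[15,20),[14,19),[13,18); WM=17; [10,15) fires=19 [11,16) fires=19 [12,17) fires=14
i=12 t=12 v=5: DROP (t<17-3); WM=17
i=13 t=18 v=5: → [18,23),[17,22),[16,21),[15,20),[14,19); WM=17
i=14 t=18 v=2: → [18,23),[17,22),[16,21),[15,20),[14,19); WM=18; [13,18) fires=23
i=15 t=21 v=4: → [21,26),[20,25),[19,24),[18,23),[17,22); WM=18
i=16 t=17 v=2: → [17,22),[16,21),[15,20),[14,19),[13,18); WM=18
i=17 t=23 v=5: → [23,28),[22,27),[21,26),[20,25),[19,24); WM=23; [14,19) fires=25 [15,20) fires=18 [16,21) fires=18 [17,22) fires=22 [18,23) fires=11
i=18 t=21 v=2: → [21,26),[20,25),[19,24),[18,23),[17,22); WM=23

11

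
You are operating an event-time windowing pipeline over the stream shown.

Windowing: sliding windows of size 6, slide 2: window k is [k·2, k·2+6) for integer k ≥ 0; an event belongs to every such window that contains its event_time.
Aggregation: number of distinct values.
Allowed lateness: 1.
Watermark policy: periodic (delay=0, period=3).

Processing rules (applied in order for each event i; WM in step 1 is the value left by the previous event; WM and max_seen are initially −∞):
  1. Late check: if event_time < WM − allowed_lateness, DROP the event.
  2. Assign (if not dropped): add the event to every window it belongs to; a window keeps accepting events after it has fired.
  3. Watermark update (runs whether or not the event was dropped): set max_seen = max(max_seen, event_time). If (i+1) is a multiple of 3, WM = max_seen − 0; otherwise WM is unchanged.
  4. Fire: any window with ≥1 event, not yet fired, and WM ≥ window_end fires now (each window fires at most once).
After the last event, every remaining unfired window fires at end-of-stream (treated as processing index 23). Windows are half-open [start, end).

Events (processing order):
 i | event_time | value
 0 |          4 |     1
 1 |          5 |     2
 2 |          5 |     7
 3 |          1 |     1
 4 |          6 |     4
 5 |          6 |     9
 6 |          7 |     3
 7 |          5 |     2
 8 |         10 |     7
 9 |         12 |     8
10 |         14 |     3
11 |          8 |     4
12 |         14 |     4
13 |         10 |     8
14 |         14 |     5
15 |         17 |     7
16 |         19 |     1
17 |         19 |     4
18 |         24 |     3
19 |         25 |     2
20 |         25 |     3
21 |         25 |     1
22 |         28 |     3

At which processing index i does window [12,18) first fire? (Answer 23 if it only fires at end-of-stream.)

i=0 t=4 v=1: → [4,10),[2,8),[0,6); WM=−∞
i=1 t=5 v=2: → [4,10),[2,8),[0,6); WM=−∞
i=2 t=5 v=7: → [4,10),[2,8),[0,6); WM=5
i=3 t=1 v=1: DROP (t<5-1); WM=5
i=4 t=6 v=4: → [6,12),[4,10),[2,8); WM=5
i=5 t=6 v=9: → [6,12),[4,10),[2,8); WM=6; [0,6) fires=3
i=6 t=7 v=3: → [6,12),[4,10),[2,8); WM=6
i=7 t=5 v=2: → [4,10),[2,8),[0,6); WM=6
i=8 t=10 v=7: → [10,16),[8,14),[6,12); WM=10; [2,8) fires=6 [4,10) fires=6
i=9 t=12 v=8: → [12,18),[10,16),[8,14); WM=10
i=10 t=14 v=3: → [14,20),[12,18),[10,16); WM=10
i=11 t=8 v=4: DROP (t<10-1); WM=14; [6,12) fires=4 [8,14) fires=2
i=12 t=14 v=4: → [14,20),[12,18),[10,16); WM=14
i=13 t=10 v=8: DROP (t<14-1); WM=14
i=14 t=14 v=5: → [14,20),[12,18),[10,16); WM=14
i=15 t=17 v=7: → [16,22),[14,20),[12,18); WM=14
i=16 t=19 v=1: → [18,24),[16,22),[14,20); WM=14
i=17 t=19 v=4: → [18,24),[16,22),[14,20); WM=19; [10,16) fires=5 [12,18) fires=5
i=18 t=24 v=3: → [24,30),[22,28),[20,26); WM=19
i=19 t=25 v=2: → [24,30),[22,28),[20,26); WM=19
i=20 t=25 v=3: → [24,30),[22,28),[20,26); WM=25; [14,20) fires=5 [16,22) fires=3 [18,24) fires=2
i=21 t=25 v=1: → [24,30),[22,28),[20,26); WM=25
i=22 t=28 v=3: → [28,34),[26,32),[24,30); WM=25

17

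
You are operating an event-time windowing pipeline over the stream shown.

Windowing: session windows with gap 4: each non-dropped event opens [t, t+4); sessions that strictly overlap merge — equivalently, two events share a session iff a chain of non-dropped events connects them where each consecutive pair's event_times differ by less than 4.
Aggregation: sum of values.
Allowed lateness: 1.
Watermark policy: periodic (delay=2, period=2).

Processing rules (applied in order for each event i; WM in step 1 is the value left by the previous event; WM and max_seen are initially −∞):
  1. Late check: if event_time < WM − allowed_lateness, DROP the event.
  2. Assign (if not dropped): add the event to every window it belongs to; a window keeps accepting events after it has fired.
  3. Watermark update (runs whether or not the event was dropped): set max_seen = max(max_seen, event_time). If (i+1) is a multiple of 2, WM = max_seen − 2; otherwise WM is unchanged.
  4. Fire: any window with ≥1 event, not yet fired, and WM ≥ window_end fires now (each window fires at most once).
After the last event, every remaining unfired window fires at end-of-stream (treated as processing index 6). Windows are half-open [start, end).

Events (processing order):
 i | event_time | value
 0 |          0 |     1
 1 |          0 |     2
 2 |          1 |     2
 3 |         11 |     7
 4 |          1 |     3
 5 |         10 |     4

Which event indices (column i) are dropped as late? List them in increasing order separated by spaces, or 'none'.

i=0 t=0 v=1: → [0,4); WM=−∞
i=1 t=0 v=2: → [0,4); WM=-2
i=2 t=1 v=2: → [0,5); WM=-2
i=3 t=11 v=7: → [11,15); WM=9
i=4 t=1 v=3: DROP (t<9-1); WM=9
i=5 t=10 v=4: → [10,15); WM=9

4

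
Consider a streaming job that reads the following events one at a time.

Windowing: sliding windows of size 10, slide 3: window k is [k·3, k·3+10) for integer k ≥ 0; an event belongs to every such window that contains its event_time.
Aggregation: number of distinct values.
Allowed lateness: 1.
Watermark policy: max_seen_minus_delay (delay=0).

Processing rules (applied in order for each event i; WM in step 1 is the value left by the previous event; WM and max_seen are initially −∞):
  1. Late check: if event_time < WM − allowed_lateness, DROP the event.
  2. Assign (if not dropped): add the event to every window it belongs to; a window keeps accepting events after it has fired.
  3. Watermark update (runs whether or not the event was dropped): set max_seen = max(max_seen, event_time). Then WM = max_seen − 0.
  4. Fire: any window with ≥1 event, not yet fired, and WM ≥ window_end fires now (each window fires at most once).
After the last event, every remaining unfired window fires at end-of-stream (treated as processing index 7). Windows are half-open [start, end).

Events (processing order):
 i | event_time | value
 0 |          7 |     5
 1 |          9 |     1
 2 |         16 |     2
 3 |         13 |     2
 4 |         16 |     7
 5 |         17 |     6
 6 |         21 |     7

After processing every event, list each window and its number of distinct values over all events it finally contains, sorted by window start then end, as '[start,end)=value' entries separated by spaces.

i=0 t=7 v=5: → [6,16),[3,13),[0,10); WM=7
i=1 t=9 v=1: → [9,19),[6,16),[3,13),[0,10); WM=9
i=2 t=16 v=2: → [15,25),[12,22),[9,19); WM=16; [0,10) fires=2 [3,13) fires=2 [6,16) fires=2
i=3 t=13 v=2: DROP (t<16-1); WM=16
i=4 t=16 v=7: → [15,25),[12,22),[9,19); WM=16
i=5 t=17 v=6: → [15,25),[12,22),[9,19); WM=17
i=6 t=21 v=7: → [21,31),[18,28),[15,25),[12,22); WM=21; [9,19) fires=4

[0,10)=2 [3,13)=2 [6,16)=2 [9,19)=4 [12,22)=3 [15,25)=3 [18,28)=1 [21,31)=1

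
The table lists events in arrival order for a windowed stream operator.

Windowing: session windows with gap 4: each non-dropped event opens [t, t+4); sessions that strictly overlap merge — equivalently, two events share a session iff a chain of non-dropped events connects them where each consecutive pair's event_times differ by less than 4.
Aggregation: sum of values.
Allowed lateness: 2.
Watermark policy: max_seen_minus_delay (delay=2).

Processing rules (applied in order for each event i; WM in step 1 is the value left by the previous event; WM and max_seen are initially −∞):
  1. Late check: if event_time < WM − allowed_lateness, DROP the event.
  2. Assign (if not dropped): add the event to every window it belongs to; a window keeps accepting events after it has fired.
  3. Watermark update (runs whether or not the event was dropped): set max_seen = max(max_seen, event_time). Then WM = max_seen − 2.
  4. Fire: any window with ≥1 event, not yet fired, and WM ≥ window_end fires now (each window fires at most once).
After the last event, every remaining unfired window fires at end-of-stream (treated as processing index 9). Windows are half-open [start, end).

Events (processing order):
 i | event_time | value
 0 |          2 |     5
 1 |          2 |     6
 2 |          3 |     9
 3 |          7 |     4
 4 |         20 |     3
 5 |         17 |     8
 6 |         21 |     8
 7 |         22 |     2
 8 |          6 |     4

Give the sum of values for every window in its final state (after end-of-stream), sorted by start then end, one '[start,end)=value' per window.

[2,7)=20 [7,11)=4 [17,26)=21

i=0 t=2 v=5: → [2,6); WM=0
i=1 t=2 v=6: → [2,6); WM=0
i=2 t=3 v=9: → [2,7); WM=1
i=3 t=7 v=4: → [7,11); WM=5
i=4 t=20 v=3: → [20,24); WM=18
i=5 t=17 v=8: → [17,24); WM=18
i=6 t=21 v=8: → [17,25); WM=19
i=7 t=22 v=2: → [17,26); WM=20
i=8 t=6 v=4: DROP (t<20-2); WM=20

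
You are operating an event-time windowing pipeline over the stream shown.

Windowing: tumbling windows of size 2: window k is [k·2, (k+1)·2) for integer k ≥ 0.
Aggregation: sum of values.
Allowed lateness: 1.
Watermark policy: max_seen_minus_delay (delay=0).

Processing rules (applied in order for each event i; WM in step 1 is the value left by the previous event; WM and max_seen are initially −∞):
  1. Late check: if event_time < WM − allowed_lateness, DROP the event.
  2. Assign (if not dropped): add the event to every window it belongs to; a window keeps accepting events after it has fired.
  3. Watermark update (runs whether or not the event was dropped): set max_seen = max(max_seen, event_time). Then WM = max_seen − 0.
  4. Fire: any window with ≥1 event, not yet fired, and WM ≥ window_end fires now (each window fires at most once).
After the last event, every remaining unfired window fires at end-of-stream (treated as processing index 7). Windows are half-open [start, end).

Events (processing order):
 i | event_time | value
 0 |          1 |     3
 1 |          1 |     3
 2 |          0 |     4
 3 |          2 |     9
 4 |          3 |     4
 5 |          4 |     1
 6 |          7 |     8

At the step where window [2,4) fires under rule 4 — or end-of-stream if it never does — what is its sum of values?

i=0 t=1 v=3: → [0,2); WM=1
i=1 t=1 v=3: → [0,2); WM=1
i=2 t=0 v=4: → [0,2); WM=1
i=3 t=2 v=9: → [2,4); WM=2; [0,2) fires=10
i=4 t=3 v=4: → [2,4); WM=3
i=5 t=4 v=1: → [4,6); WM=4; [2,4) fires=13
i=6 t=7 v=8: → [6,8); WM=7; [4,6) fires=1

13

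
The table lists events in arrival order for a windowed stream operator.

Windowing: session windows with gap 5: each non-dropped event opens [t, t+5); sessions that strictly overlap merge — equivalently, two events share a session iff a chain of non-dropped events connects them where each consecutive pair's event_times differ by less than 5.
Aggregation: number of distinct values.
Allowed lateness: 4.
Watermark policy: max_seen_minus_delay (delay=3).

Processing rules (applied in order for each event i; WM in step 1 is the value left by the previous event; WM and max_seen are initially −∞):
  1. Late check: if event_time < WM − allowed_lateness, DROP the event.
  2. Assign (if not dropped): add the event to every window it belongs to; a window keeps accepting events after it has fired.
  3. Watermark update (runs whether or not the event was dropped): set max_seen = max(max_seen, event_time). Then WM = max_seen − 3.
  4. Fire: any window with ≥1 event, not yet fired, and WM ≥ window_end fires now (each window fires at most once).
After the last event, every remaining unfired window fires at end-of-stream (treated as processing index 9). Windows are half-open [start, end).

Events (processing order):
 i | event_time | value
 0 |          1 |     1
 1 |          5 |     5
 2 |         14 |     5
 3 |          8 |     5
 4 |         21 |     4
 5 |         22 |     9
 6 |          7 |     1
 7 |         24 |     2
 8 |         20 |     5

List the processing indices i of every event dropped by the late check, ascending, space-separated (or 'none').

6

i=0 t=1 v=1: → [1,6); WM=-2
i=1 t=5 v=5: → [1,10); WM=2
i=2 t=14 v=5: → [14,19); WM=11
i=3 t=8 v=5: → [1,13); WM=11
i=4 t=21 v=4: → [21,26); WM=18
i=5 t=22 v=9: → [21,27); WM=19
i=6 t=7 v=1: DROP (t<19-4); WM=19
i=7 t=24 v=2: → [21,29); WM=21
i=8 t=20 v=5: → [20,29); WM=21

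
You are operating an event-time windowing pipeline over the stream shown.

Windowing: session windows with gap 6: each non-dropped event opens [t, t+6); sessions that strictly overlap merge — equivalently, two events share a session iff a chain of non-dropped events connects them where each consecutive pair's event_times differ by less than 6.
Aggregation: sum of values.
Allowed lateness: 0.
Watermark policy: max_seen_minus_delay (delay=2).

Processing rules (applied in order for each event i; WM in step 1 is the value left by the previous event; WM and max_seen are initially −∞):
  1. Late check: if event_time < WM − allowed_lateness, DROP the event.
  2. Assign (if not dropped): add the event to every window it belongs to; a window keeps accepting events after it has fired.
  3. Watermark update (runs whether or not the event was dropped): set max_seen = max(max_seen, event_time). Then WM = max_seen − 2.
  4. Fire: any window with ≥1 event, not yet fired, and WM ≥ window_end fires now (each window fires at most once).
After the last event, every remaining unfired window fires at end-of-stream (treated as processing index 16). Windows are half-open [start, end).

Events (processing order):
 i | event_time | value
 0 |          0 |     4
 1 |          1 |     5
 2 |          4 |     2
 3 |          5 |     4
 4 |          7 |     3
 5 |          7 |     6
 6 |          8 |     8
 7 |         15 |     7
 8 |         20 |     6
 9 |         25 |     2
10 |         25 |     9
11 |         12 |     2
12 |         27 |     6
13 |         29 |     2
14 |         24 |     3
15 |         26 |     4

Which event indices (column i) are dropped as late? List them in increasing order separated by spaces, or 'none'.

i=0 t=0 v=4: → [0,6); WM=-2
i=1 t=1 v=5: → [0,7); WM=-1
i=2 t=4 v=2: → [0,10); WM=2
i=3 t=5 v=4: → [0,11); WM=3
i=4 t=7 v=3: → [0,13); WM=5
i=5 t=7 v=6: → [0,13); WM=5
i=6 t=8 v=8: → [0,14); WM=6
i=7 t=15 v=7: → [15,21); WM=13
i=8 t=20 v=6: → [15,26); WM=18
i=9 t=25 v=2: → [15,31); WM=23
i=10 t=25 v=9: → [15,31); WM=23
i=11 t=12 v=2: DROP (t<23-0); WM=23
i=12 t=27 v=6: → [15,33); WM=25
i=13 t=29 v=2: → [15,35); WM=27
i=14 t=24 v=3: DROP (t<27-0); WM=27
i=15 t=26 v=4: DROP (t<27-0); WM=27

11 14 15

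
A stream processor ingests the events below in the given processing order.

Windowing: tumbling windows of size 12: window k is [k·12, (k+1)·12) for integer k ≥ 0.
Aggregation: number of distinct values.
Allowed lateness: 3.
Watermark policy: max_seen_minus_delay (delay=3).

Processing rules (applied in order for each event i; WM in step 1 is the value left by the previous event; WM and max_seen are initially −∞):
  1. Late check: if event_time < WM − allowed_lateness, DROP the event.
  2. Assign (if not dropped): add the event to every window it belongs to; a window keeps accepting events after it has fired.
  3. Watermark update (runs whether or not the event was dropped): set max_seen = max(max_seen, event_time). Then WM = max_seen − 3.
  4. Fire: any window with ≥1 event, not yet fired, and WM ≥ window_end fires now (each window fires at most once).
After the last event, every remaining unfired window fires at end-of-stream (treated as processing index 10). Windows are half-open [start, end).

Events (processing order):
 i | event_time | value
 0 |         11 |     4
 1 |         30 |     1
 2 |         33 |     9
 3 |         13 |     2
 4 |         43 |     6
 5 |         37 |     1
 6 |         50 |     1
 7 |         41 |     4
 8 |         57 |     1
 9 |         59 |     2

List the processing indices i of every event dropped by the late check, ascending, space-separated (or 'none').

i=0 t=11 v=4: → [0,12); WM=8
i=1 t=30 v=1: → [24,36); WM=27; [0,12) fires=1
i=2 t=33 v=9: → [24,36); WM=30
i=3 t=13 v=2: DROP (t<30-3); WM=30
i=4 t=43 v=6: → [36,48); WM=40; [24,36) fires=2
i=5 t=37 v=1: → [36,48); WM=40
i=6 t=50 v=1: → [48,60); WM=47
i=7 t=41 v=4: DROP (t<47-3); WM=47
i=8 t=57 v=1: → [48,60); WM=54; [36,48) fires=2
i=9 t=59 v=2: → [48,60); WM=56

3 7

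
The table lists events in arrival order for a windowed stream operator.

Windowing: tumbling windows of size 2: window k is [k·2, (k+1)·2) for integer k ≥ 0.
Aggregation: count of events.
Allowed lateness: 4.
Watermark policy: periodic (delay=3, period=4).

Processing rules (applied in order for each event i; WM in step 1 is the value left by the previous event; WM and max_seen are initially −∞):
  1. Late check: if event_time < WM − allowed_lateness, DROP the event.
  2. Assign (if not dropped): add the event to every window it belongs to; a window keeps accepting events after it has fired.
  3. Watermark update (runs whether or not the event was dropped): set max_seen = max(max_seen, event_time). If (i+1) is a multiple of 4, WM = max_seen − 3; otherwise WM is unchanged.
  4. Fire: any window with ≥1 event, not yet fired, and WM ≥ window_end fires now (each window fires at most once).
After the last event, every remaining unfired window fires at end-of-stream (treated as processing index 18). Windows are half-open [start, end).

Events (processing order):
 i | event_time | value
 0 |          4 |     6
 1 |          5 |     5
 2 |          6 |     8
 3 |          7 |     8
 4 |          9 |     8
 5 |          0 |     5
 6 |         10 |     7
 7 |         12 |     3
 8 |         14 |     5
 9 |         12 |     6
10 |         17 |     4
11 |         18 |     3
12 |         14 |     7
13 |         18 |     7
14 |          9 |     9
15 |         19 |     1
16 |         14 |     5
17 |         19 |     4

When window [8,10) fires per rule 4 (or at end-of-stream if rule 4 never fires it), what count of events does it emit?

i=0 t=4 v=6: → [4,6); WM=−∞
i=1 t=5 v=5: → [4,6); WM=−∞
i=2 t=6 v=8: → [6,8); WM=−∞
i=3 t=7 v=8: → [6,8); WM=4
i=4 t=9 v=8: → [8,10); WM=4
i=5 t=0 v=5: → [0,2); WM=4; [0,2) fires=1
i=6 t=10 v=7: → [10,12); WM=4
i=7 t=12 v=3: → [12,14); WM=9; [4,6) fires=2 [6,8) fires=2
i=8 t=14 v=5: → [14,16); WM=9
i=9 t=12 v=6: → [12,14); WM=9
i=10 t=17 v=4: → [16,18); WM=9
i=11 t=18 v=3: → [18,20); WM=15; [8,10) fires=1 [10,12) fires=1 [12,14) fires=2
i=12 t=14 v=7: → [14,16); WM=15
i=13 t=18 v=7: → [18,20); WM=15
i=14 t=9 v=9: DROP (t<15-4); WM=15
i=15 t=19 v=1: → [18,20); WM=16; [14,16) fires=2
i=16 t=14 v=5: → [14,16); WM=16
i=17 t=19 v=4: → [18,20); WM=16

1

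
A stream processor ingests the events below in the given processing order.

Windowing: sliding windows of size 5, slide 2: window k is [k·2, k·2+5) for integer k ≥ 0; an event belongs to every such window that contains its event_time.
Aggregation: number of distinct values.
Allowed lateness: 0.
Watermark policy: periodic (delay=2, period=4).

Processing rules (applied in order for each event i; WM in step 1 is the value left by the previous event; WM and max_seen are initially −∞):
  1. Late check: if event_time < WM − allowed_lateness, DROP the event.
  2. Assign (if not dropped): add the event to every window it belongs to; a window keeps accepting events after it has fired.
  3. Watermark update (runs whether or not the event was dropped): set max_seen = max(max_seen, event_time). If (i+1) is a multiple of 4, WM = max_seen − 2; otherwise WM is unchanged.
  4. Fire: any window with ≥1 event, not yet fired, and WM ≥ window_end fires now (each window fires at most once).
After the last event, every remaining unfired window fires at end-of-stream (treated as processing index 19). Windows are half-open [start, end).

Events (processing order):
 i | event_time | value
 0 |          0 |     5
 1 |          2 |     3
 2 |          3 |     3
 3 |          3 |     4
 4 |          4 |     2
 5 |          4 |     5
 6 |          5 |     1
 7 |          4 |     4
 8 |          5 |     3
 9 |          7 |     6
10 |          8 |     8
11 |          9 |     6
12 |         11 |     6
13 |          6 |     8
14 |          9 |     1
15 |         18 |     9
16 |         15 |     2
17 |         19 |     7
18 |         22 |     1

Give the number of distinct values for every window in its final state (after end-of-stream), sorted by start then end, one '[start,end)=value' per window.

i=0 t=0 v=5: → [0,5); WM=−∞
i=1 t=2 v=3: → [2,7),[0,5); WM=−∞
i=2 t=3 v=3: → [2,7),[0,5); WM=−∞
i=3 t=3 v=4: → [2,7),[0,5); WM=1
i=4 t=4 v=2: → [4,9),[2,7),[0,5); WM=1
i=5 t=4 v=5: → [4,9),[2,7),[0,5); WM=1
i=6 t=5 v=1: → [4,9),[2,7); WM=1
i=7 t=4 v=4: → [4,9),[2,7),[0,5); WM=3
i=8 t=5 v=3: → [4,9),[2,7); WM=3
i=9 t=7 v=6: → [6,11),[4,9); WM=3
i=10 t=8 v=8: → [8,13),[6,11),[4,9); WM=3
i=11 t=9 v=6: → [8,13),[6,11); WM=7; [0,5) fires=4 [2,7) fires=5
i=12 t=11 v=6: → [10,15),[8,13); WM=7
i=13 t=6 v=8: DROP (t<7-0); WM=7
i=14 t=9 v=1: → [8,13),[6,11); WM=7
i=15 t=18 v=9: → [18,23),[16,21),[14,19); WM=16; [4,9) fires=7 [6,11) fires=3 [8,13) fires=3 [10,15) fires=1
i=16 t=15 v=2: DROP (t<16-0); WM=16
i=17 t=19 v=7: → [18,23),[16,21); WM=16
i=18 t=22 v=1: → [22,27),[20,25),[18,23); WM=16

[0,5)=4 [2,7)=5 [4,9)=7 [6,11)=3 [8,13)=3 [10,15)=1 [14,19)=1 [16,21)=2 [18,23)=3 [20,25)=1 [22,27)=1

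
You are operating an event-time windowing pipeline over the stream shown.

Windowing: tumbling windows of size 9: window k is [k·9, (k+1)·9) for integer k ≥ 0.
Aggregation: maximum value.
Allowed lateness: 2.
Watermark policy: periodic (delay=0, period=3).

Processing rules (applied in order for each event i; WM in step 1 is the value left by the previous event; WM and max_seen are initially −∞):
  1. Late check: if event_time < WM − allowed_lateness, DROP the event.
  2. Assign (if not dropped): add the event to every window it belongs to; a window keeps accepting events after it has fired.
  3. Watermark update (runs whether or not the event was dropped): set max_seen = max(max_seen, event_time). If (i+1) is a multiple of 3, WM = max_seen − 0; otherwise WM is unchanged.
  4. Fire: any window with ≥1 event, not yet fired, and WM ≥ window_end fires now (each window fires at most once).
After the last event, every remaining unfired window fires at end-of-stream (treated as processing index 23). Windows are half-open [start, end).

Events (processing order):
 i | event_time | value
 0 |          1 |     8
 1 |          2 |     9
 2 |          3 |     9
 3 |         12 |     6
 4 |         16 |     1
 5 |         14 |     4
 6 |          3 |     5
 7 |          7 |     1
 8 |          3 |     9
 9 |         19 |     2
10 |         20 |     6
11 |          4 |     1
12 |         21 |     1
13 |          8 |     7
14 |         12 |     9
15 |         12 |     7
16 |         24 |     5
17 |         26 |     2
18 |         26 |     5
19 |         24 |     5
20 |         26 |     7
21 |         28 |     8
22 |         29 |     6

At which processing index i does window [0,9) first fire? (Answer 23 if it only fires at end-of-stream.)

5

i=0 t=1 v=8: → [0,9); WM=−∞
i=1 t=2 v=9: → [0,9); WM=−∞
i=2 t=3 v=9: → [0,9); WM=3
i=3 t=12 v=6: → [9,18); WM=3
i=4 t=16 v=1: → [9,18); WM=3
i=5 t=14 v=4: → [9,18); WM=16; [0,9) fires=9
i=6 t=3 v=5: DROP (t<16-2); WM=16
i=7 t=7 v=1: DROP (t<16-2); WM=16
i=8 t=3 v=9: DROP (t<16-2); WM=16
i=9 t=19 v=2: → [18,27); WM=16
i=10 t=20 v=6: → [18,27); WM=16
i=11 t=4 v=1: DROP (t<16-2); WM=20; [9,18) fires=6
i=12 t=21 v=1: → [18,27); WM=20
i=13 t=8 v=7: DROP (t<20-2); WM=20
i=14 t=12 v=9: DROP (t<20-2); WM=21
i=15 t=12 v=7: DROP (t<21-2); WM=21
i=16 t=24 v=5: → [18,27); WM=21
i=17 t=26 v=2: → [18,27); WM=26
i=18 t=26 v=5: → [18,27); WM=26
i=19 t=24 v=5: → [18,27); WM=26
i=20 t=26 v=7: → [18,27); WM=26
i=21 t=28 v=8: → [27,36); WM=26
i=22 t=29 v=6: → [27,36); WM=26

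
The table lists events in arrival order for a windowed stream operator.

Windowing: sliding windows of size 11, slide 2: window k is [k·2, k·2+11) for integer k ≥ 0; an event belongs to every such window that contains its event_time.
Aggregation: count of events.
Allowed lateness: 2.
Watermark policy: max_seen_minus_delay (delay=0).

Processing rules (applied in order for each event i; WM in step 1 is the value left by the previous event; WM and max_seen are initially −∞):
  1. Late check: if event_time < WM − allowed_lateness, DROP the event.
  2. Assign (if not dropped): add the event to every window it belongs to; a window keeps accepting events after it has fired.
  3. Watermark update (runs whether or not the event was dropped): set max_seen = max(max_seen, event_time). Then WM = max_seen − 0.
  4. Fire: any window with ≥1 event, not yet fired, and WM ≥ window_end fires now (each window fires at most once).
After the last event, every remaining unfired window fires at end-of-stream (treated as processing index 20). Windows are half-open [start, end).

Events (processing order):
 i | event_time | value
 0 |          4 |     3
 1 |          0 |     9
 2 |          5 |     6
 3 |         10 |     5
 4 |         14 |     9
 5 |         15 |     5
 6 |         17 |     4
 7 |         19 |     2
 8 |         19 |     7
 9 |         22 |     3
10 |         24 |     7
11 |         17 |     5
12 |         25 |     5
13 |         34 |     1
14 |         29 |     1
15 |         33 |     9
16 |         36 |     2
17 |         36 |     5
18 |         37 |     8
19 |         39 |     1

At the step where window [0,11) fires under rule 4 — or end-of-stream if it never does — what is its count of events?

3

i=0 t=4 v=3: → [4,15),[2,13),[0,11); WM=4
i=1 t=0 v=9: DROP (t<4-2); WM=4
i=2 t=5 v=6: → [4,15),[2,13),[0,11); WM=5
i=3 t=10 v=5: → [10,21),[8,19),[6,17),[4,15),[2,13),[0,11); WM=10
i=4 t=14 v=9: → [14,25),[12,23),[10,21),[8,19),[6,17),[4,15); WM=14; [0,11) fires=3 [2,13) fires=3
i=5 t=15 v=5: → [14,25),[12,23),[10,21),[8,19),[6,17); WM=15; [4,15) fires=4
i=6 t=17 v=4: → [16,27),[14,25),[12,23),[10,21),[8,19); WM=17; [6,17) fires=3
i=7 t=19 v=2: → [18,29),[16,27),[14,25),[12,23),[10,21); WM=19; [8,19) fires=4
i=8 t=19 v=7: → [18,29),[16,27),[14,25),[12,23),[10,21); WM=19
i=9 t=22 v=3: → [22,33),[20,31),[18,29),[16,27),[14,25),[12,23); WM=22; [10,21) fires=6
i=10 t=24 v=7: → [24,35),[22,33),[20,31),[18,29),[16,27),[14,25); WM=24; [12,23) fires=6
i=11 t=17 v=5: DROP (t<24-2); WM=24
i=12 t=25 v=5: → [24,35),[22,33),[20,31),[18,29),[16,27); WM=25; [14,25) fires=7
i=13 t=34 v=1: → [34,45),[32,43),[30,41),[28,39),[26,37),[24,35); WM=34; [16,27) fires=6 [18,29) fires=5 [20,31) fires=3 [22,33) fires=3
i=14 t=29 v=1: DROP (t<34-2); WM=34
i=15 t=33 v=9: → [32,43),[30,41),[28,39),[26,37),[24,35); WM=34
i=16 t=36 v=2: → [36,47),[34,45),[32,43),[30,41),[28,39),[26,37); WM=36; [24,35) fires=4
i=17 t=36 v=5: → [36,47),[34,45),[32,43),[30,41),[28,39),[26,37); WM=36
i=18 t=37 v=8: → [36,47),[34,45),[32,43),[30,41),[28,39); WM=37; [26,37) fires=4
i=19 t=39 v=1: → [38,49),[36,47),[34,45),[32,43),[30,41); WM=39; [28,39) fires=5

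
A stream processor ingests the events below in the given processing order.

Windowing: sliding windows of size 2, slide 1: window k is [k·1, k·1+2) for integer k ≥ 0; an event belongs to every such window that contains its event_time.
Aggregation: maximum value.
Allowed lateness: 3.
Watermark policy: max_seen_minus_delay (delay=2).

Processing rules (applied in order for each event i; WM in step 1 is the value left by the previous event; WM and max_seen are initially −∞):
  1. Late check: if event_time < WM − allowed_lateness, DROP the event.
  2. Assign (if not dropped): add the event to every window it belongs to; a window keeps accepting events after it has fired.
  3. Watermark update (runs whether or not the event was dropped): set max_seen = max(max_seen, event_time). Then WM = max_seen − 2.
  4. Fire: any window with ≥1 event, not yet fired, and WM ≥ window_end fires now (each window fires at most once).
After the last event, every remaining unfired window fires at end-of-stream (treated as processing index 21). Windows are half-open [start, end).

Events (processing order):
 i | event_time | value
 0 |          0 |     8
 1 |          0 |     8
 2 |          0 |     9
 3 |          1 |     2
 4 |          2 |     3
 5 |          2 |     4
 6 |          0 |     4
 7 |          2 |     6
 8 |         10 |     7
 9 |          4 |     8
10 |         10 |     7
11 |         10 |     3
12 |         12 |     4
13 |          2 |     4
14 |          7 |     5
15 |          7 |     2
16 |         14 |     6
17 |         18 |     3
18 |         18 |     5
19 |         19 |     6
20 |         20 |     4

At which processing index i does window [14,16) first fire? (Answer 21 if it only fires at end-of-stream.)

i=0 t=0 v=8: → [0,2); WM=-2
i=1 t=0 v=8: → [0,2); WM=-2
i=2 t=0 v=9: → [0,2); WM=-2
i=3 t=1 v=2: → [1,3),[0,2); WM=-1
i=4 t=2 v=3: → [2,4),[1,3); WM=0
i=5 t=2 v=4: → [2,4),[1,3); WM=0
i=6 t=0 v=4: → [0,2); WM=0
i=7 t=2 v=6: → [2,4),[1,3); WM=0
i=8 t=10 v=7: → [10,12),[9,11); WM=8; [0,2) fires=9 [1,3) fires=6 [2,4) fires=6
i=9 t=4 v=8: DROP (t<8-3); WM=8
i=10 t=10 v=7: → [10,12),[9,11); WM=8
i=11 t=10 v=3: → [10,12),[9,11); WM=8
i=12 t=12 v=4: → [12,14),[11,13); WM=10
i=13 t=2 v=4: DROP (t<10-3); WM=10
i=14 t=7 v=5: → [7,9),[6,8); WM=10; [6,8) fires=5 [7,9) fires=5
i=15 t=7 v=2: → [7,9),[6,8); WM=10
i=16 t=14 v=6: → [14,16),[13,15); WM=12; [9,11) fires=7 [10,12) fires=7
i=17 t=18 v=3: → [18,20),[17,19); WM=16; [11,13) fires=4 [12,14) fires=4 [13,15) fires=6 [14,16) fires=6
i=18 t=18 v=5: → [18,20),[17,19); WM=16
i=19 t=19 v=6: → [19,21),[18,20); WM=17
i=20 t=20 v=4: → [20,22),[19,21); WM=18

17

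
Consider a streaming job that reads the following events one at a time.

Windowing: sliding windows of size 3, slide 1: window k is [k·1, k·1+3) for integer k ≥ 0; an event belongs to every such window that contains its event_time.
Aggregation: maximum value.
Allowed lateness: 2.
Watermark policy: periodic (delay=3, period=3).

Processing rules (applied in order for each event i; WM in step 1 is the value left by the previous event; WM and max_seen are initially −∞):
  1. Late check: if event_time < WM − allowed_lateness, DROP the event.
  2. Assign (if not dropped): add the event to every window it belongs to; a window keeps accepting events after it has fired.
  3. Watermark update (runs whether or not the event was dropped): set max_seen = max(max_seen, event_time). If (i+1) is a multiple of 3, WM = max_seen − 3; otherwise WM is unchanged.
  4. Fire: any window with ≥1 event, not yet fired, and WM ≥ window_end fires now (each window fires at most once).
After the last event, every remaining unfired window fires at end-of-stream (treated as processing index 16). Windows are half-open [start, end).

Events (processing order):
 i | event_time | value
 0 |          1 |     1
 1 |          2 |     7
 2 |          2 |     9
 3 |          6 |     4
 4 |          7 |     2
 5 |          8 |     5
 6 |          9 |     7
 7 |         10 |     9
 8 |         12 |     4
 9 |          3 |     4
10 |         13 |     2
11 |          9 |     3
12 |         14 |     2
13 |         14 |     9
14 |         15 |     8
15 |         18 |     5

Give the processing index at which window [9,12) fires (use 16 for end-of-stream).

i=0 t=1 v=1: → [1,4),[0,3); WM=−∞
i=1 t=2 v=7: → [2,5),[1,4),[0,3); WM=−∞
i=2 t=2 v=9: → [2,5),[1,4),[0,3); WM=-1
i=3 t=6 v=4: → [6,9),[5,8),[4,7); WM=-1
i=4 t=7 v=2: → [7,10),[6,9),[5,8); WM=-1
i=5 t=8 v=5: → [8,11),[7,10),[6,9); WM=5; [0,3) fires=9 [1,4) fires=9 [2,5) fires=9
i=6 t=9 v=7: → [9,12),[8,11),[7,10); WM=5
i=7 t=10 v=9: → [10,13),[9,12),[8,11); WM=5
i=8 t=12 v=4: → [12,15),[11,14),[10,13); WM=9; [4,7) fires=4 [5,8) fires=4 [6,9) fires=5
i=9 t=3 v=4: DROP (t<9-2); WM=9
i=10 t=13 v=2: → [13,16),[12,15),[11,14); WM=9
i=11 t=9 v=3: → [9,12),[8,11),[7,10); WM=10; [7,10) fires=7
i=12 t=14 v=2: → [14,17),[13,16),[12,15); WM=10
i=13 t=14 v=9: → [14,17),[13,16),[12,15); WM=10
i=14 t=15 v=8: → [15,18),[14,17),[13,16); WM=12; [8,11) fires=9 [9,12) fires=9
i=15 t=18 v=5: → [18,21),[17,20),[16,19); WM=12

14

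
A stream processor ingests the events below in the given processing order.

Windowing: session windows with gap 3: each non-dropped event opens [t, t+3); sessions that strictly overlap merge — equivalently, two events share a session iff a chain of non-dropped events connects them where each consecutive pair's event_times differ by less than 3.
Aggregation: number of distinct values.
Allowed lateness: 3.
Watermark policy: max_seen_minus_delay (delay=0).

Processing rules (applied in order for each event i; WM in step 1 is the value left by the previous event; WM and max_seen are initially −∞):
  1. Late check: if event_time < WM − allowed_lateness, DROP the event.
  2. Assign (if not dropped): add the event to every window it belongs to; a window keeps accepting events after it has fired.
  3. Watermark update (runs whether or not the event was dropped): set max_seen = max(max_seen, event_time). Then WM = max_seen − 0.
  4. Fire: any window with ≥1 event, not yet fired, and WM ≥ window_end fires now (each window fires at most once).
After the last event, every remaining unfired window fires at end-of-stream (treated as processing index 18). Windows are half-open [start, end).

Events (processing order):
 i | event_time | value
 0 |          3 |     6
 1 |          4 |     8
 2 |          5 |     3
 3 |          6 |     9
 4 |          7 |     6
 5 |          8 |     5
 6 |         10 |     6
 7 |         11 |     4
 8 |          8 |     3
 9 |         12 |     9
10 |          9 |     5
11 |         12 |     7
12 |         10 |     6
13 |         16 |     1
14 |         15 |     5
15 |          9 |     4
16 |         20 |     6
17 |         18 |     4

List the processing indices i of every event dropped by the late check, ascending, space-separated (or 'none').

15

i=0 t=3 v=6: → [3,6); WM=3
i=1 t=4 v=8: → [3,7); WM=4
i=2 t=5 v=3: → [3,8); WM=5
i=3 t=6 v=9: → [3,9); WM=6
i=4 t=7 v=6: → [3,10); WM=7
i=5 t=8 v=5: → [3,11); WM=8
i=6 t=10 v=6: → [3,13); WM=10
i=7 t=11 v=4: → [3,14); WM=11
i=8 t=8 v=3: → [3,14); WM=11
i=9 t=12 v=9: → [3,15); WM=12
i=10 t=9 v=5: → [3,15); WM=12
i=11 t=12 v=7: → [3,15); WM=12
i=12 t=10 v=6: → [3,15); WM=12
i=13 t=16 v=1: → [16,19); WM=16
i=14 t=15 v=5: → [15,19); WM=16
i=15 t=9 v=4: DROP (t<16-3); WM=16
i=16 t=20 v=6: → [20,23); WM=20
i=17 t=18 v=4: → [15,23); WM=20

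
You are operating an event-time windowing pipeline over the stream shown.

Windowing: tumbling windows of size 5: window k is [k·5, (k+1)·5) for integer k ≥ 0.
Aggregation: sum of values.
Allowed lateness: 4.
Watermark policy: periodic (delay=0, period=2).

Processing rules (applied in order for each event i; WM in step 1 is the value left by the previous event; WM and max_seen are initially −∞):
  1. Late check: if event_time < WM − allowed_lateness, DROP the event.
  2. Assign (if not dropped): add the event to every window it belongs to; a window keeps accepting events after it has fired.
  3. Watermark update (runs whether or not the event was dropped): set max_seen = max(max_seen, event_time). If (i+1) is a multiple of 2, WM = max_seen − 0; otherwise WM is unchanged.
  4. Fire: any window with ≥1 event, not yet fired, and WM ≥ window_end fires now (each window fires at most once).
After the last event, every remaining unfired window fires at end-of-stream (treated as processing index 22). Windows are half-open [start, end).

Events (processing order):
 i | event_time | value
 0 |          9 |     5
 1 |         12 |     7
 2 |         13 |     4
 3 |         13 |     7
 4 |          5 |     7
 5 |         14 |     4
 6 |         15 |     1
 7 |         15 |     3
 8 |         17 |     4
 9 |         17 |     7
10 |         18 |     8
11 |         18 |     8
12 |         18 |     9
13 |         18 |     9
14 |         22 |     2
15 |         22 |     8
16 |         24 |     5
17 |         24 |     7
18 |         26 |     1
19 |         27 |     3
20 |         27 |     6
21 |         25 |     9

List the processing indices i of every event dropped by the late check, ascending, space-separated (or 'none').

i=0 t=9 v=5: → [5,10); WM=−∞
i=1 t=12 v=7: → [10,15); WM=12; [5,10) fires=5
i=2 t=13 v=4: → [10,15); WM=12
i=3 t=13 v=7: → [10,15); WM=13
i=4 t=5 v=7: DROP (t<13-4); WM=13
i=5 t=14 v=4: → [10,15); WM=14
i=6 t=15 v=1: → [15,20); WM=14
i=7 t=15 v=3: → [15,20); WM=15; [10,15) fires=22
i=8 t=17 v=4: → [15,20); WM=15
i=9 t=17 v=7: → [15,20); WM=17
i=10 t=18 v=8: → [15,20); WM=17
i=11 t=18 v=8: → [15,20); WM=18
i=12 t=18 v=9: → [15,20); WM=18
i=13 t=18 v=9: → [15,20); WM=18
i=14 t=22 v=2: → [20,25); WM=18
i=15 t=22 v=8: → [20,25); WM=22; [15,20) fires=49
i=16 t=24 v=5: → [20,25); WM=22
i=17 t=24 v=7: → [20,25); WM=24
i=18 t=26 v=1: → [25,30); WM=24
i=19 t=27 v=3: → [25,30); WM=27; [20,25) fires=22
i=20 t=27 v=6: → [25,30); WM=27
i=21 t=25 v=9: → [25,30); WM=27

4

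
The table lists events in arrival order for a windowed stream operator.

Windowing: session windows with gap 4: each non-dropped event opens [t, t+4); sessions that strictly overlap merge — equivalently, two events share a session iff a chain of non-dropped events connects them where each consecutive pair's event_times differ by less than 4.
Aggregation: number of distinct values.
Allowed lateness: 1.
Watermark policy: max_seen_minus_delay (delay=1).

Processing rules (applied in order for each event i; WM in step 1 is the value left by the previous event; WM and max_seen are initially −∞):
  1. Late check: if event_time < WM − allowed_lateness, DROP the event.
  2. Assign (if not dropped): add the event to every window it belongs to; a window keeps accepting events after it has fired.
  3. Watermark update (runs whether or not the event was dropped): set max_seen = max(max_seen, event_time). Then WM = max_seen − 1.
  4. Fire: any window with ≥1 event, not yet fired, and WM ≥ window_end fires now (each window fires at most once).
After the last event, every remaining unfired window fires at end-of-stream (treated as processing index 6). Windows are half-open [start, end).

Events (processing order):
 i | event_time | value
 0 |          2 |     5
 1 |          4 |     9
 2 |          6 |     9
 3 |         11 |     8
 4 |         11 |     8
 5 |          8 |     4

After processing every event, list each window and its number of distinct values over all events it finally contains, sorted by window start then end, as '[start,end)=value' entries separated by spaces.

[2,10)=2 [11,15)=1

i=0 t=2 v=5: → [2,6); WM=1
i=1 t=4 v=9: → [2,8); WM=3
i=2 t=6 v=9: → [2,10); WM=5
i=3 t=11 v=8: → [11,15); WM=10
i=4 t=11 v=8: → [11,15); WM=10
i=5 t=8 v=4: DROP (t<10-1); WM=10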